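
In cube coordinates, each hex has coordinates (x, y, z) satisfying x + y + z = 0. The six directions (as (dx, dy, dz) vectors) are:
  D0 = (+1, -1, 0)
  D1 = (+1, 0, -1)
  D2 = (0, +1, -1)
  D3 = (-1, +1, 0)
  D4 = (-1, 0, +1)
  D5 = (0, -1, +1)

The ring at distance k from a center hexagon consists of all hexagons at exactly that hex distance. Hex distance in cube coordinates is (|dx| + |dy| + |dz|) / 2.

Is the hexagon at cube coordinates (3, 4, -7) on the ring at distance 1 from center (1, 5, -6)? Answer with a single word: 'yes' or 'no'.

Answer: no

Derivation:
|px - cx| = |3 - 1| = 2
|py - cy| = |4 - 5| = 1
|pz - cz| = |-7 - (-6)| = 1
distance = (2+1+1)/2 = 4/2 = 2
radius = 1; distance != radius -> no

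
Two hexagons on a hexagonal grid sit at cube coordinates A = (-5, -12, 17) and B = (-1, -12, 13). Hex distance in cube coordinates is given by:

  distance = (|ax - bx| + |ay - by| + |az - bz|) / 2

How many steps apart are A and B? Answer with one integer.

|ax - bx| = |-5 - (-1)| = 4
|ay - by| = |-12 - (-12)| = 0
|az - bz| = |17 - 13| = 4
distance = (4 + 0 + 4) / 2 = 8 / 2 = 4

Answer: 4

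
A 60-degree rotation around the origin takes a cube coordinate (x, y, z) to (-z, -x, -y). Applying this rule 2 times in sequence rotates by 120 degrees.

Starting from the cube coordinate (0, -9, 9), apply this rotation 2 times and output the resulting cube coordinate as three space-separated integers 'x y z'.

Answer: -9 9 0

Derivation:
Start: (0, -9, 9)
Step 1: (0, -9, 9) -> (-(9), -(0), -(-9)) = (-9, 0, 9)
Step 2: (-9, 0, 9) -> (-(9), -(-9), -(0)) = (-9, 9, 0)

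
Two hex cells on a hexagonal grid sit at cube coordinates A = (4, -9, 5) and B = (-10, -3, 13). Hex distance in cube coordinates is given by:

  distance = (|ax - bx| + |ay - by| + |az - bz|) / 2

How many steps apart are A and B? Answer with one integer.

|ax - bx| = |4 - (-10)| = 14
|ay - by| = |-9 - (-3)| = 6
|az - bz| = |5 - 13| = 8
distance = (14 + 6 + 8) / 2 = 28 / 2 = 14

Answer: 14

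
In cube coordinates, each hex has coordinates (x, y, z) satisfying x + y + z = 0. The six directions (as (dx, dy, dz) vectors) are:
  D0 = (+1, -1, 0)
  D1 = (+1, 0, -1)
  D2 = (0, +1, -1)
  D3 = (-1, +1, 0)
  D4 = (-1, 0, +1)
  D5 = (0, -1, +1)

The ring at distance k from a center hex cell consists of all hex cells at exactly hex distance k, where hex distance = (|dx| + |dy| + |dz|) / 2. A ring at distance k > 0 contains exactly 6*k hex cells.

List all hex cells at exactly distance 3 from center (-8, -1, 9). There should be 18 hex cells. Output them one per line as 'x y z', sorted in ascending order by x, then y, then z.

Walk ring at distance 3 from (-8, -1, 9):
Start at center + D4*3 = (-11, -1, 12)
  hex 0: (-11, -1, 12)
  hex 1: (-10, -2, 12)
  hex 2: (-9, -3, 12)
  hex 3: (-8, -4, 12)
  hex 4: (-7, -4, 11)
  hex 5: (-6, -4, 10)
  hex 6: (-5, -4, 9)
  hex 7: (-5, -3, 8)
  hex 8: (-5, -2, 7)
  hex 9: (-5, -1, 6)
  hex 10: (-6, 0, 6)
  hex 11: (-7, 1, 6)
  hex 12: (-8, 2, 6)
  hex 13: (-9, 2, 7)
  hex 14: (-10, 2, 8)
  hex 15: (-11, 2, 9)
  hex 16: (-11, 1, 10)
  hex 17: (-11, 0, 11)
Sorted: 18 hexes.

Answer: -11 -1 12
-11 0 11
-11 1 10
-11 2 9
-10 -2 12
-10 2 8
-9 -3 12
-9 2 7
-8 -4 12
-8 2 6
-7 -4 11
-7 1 6
-6 -4 10
-6 0 6
-5 -4 9
-5 -3 8
-5 -2 7
-5 -1 6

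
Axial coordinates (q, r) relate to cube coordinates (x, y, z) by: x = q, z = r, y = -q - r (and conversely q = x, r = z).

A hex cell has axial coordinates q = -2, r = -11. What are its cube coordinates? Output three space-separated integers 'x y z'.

x = q = -2
z = r = -11
y = -x - z = -(-2) - (-11) = 13

Answer: -2 13 -11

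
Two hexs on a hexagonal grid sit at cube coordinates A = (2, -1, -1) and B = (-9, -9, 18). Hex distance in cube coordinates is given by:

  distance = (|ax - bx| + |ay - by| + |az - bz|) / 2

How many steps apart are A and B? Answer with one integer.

|ax - bx| = |2 - (-9)| = 11
|ay - by| = |-1 - (-9)| = 8
|az - bz| = |-1 - 18| = 19
distance = (11 + 8 + 19) / 2 = 38 / 2 = 19

Answer: 19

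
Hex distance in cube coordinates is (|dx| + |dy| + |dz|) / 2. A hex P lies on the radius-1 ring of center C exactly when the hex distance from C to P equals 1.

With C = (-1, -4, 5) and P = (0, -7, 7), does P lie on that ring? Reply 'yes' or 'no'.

|px - cx| = |0 - (-1)| = 1
|py - cy| = |-7 - (-4)| = 3
|pz - cz| = |7 - 5| = 2
distance = (1+3+2)/2 = 6/2 = 3
radius = 1; distance != radius -> no

Answer: no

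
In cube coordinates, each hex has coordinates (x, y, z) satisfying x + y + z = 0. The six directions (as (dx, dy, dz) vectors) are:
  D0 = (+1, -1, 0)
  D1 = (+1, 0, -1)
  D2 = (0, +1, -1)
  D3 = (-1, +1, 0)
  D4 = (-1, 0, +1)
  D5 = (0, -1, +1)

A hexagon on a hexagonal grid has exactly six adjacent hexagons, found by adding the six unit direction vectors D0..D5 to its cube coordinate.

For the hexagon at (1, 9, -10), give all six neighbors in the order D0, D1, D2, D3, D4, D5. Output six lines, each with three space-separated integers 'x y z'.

Answer: 2 8 -10
2 9 -11
1 10 -11
0 10 -10
0 9 -9
1 8 -9

Derivation:
Center: (1, 9, -10). Add each direction:
  D0: (1, 9, -10) + (1, -1, 0) = (2, 8, -10)
  D1: (1, 9, -10) + (1, 0, -1) = (2, 9, -11)
  D2: (1, 9, -10) + (0, 1, -1) = (1, 10, -11)
  D3: (1, 9, -10) + (-1, 1, 0) = (0, 10, -10)
  D4: (1, 9, -10) + (-1, 0, 1) = (0, 9, -9)
  D5: (1, 9, -10) + (0, -1, 1) = (1, 8, -9)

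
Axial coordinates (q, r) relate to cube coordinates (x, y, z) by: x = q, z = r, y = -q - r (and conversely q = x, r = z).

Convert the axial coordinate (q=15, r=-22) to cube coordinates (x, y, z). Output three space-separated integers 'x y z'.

x = q = 15
z = r = -22
y = -x - z = -(15) - (-22) = 7

Answer: 15 7 -22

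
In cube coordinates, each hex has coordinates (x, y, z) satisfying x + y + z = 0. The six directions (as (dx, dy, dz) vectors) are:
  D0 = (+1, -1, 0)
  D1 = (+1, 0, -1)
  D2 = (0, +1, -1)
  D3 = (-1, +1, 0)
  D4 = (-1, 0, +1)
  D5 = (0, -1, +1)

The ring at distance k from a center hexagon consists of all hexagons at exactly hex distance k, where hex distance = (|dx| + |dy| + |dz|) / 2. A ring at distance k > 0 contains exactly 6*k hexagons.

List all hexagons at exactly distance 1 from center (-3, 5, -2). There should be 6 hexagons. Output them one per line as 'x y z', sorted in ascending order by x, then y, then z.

Answer: -4 5 -1
-4 6 -2
-3 4 -1
-3 6 -3
-2 4 -2
-2 5 -3

Derivation:
Walk ring at distance 1 from (-3, 5, -2):
Start at center + D4*1 = (-4, 5, -1)
  hex 0: (-4, 5, -1)
  hex 1: (-3, 4, -1)
  hex 2: (-2, 4, -2)
  hex 3: (-2, 5, -3)
  hex 4: (-3, 6, -3)
  hex 5: (-4, 6, -2)
Sorted: 6 hexes.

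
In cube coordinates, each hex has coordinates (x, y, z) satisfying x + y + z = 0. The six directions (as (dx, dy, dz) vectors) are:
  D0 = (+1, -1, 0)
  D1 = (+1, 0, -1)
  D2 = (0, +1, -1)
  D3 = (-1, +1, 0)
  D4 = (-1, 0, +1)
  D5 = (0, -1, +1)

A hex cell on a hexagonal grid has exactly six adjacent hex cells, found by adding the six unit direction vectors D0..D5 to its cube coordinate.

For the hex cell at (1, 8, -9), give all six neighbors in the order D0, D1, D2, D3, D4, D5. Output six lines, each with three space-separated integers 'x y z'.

Answer: 2 7 -9
2 8 -10
1 9 -10
0 9 -9
0 8 -8
1 7 -8

Derivation:
Center: (1, 8, -9). Add each direction:
  D0: (1, 8, -9) + (1, -1, 0) = (2, 7, -9)
  D1: (1, 8, -9) + (1, 0, -1) = (2, 8, -10)
  D2: (1, 8, -9) + (0, 1, -1) = (1, 9, -10)
  D3: (1, 8, -9) + (-1, 1, 0) = (0, 9, -9)
  D4: (1, 8, -9) + (-1, 0, 1) = (0, 8, -8)
  D5: (1, 8, -9) + (0, -1, 1) = (1, 7, -8)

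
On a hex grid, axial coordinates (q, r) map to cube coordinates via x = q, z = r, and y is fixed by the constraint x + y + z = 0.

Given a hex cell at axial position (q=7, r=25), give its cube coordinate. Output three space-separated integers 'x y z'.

Answer: 7 -32 25

Derivation:
x = q = 7
z = r = 25
y = -x - z = -(7) - (25) = -32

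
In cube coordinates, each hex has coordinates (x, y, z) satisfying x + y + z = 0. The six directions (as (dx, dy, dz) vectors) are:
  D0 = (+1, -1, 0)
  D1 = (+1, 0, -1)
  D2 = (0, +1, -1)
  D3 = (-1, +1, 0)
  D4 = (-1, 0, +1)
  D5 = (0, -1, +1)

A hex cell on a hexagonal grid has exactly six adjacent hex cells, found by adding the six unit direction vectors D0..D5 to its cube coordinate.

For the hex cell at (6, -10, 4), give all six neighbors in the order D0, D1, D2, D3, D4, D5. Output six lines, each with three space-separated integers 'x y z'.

Answer: 7 -11 4
7 -10 3
6 -9 3
5 -9 4
5 -10 5
6 -11 5

Derivation:
Center: (6, -10, 4). Add each direction:
  D0: (6, -10, 4) + (1, -1, 0) = (7, -11, 4)
  D1: (6, -10, 4) + (1, 0, -1) = (7, -10, 3)
  D2: (6, -10, 4) + (0, 1, -1) = (6, -9, 3)
  D3: (6, -10, 4) + (-1, 1, 0) = (5, -9, 4)
  D4: (6, -10, 4) + (-1, 0, 1) = (5, -10, 5)
  D5: (6, -10, 4) + (0, -1, 1) = (6, -11, 5)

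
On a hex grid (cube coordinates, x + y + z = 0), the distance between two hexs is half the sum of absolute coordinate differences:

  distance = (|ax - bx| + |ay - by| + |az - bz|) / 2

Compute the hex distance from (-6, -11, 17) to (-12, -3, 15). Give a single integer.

Answer: 8

Derivation:
|ax - bx| = |-6 - (-12)| = 6
|ay - by| = |-11 - (-3)| = 8
|az - bz| = |17 - 15| = 2
distance = (6 + 8 + 2) / 2 = 16 / 2 = 8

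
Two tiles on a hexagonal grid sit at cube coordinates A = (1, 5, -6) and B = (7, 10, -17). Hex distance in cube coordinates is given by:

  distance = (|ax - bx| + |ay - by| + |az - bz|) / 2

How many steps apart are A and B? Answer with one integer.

|ax - bx| = |1 - 7| = 6
|ay - by| = |5 - 10| = 5
|az - bz| = |-6 - (-17)| = 11
distance = (6 + 5 + 11) / 2 = 22 / 2 = 11

Answer: 11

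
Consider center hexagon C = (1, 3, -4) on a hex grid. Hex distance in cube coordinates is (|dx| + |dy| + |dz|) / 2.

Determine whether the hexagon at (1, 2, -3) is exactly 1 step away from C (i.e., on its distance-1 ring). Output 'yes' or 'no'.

|px - cx| = |1 - 1| = 0
|py - cy| = |2 - 3| = 1
|pz - cz| = |-3 - (-4)| = 1
distance = (0+1+1)/2 = 2/2 = 1
radius = 1; distance == radius -> yes

Answer: yes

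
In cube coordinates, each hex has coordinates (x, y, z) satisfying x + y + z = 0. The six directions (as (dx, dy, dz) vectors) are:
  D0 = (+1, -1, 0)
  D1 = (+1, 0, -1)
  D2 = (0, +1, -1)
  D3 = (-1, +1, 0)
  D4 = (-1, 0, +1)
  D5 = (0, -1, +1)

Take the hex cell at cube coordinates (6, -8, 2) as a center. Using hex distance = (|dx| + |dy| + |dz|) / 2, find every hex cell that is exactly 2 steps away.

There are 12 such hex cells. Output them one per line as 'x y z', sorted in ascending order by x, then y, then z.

Answer: 4 -8 4
4 -7 3
4 -6 2
5 -9 4
5 -6 1
6 -10 4
6 -6 0
7 -10 3
7 -7 0
8 -10 2
8 -9 1
8 -8 0

Derivation:
Walk ring at distance 2 from (6, -8, 2):
Start at center + D4*2 = (4, -8, 4)
  hex 0: (4, -8, 4)
  hex 1: (5, -9, 4)
  hex 2: (6, -10, 4)
  hex 3: (7, -10, 3)
  hex 4: (8, -10, 2)
  hex 5: (8, -9, 1)
  hex 6: (8, -8, 0)
  hex 7: (7, -7, 0)
  hex 8: (6, -6, 0)
  hex 9: (5, -6, 1)
  hex 10: (4, -6, 2)
  hex 11: (4, -7, 3)
Sorted: 12 hexes.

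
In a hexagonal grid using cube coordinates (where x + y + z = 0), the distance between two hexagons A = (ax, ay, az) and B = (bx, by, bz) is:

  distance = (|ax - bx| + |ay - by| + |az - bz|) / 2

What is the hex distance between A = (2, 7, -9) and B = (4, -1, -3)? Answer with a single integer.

|ax - bx| = |2 - 4| = 2
|ay - by| = |7 - (-1)| = 8
|az - bz| = |-9 - (-3)| = 6
distance = (2 + 8 + 6) / 2 = 16 / 2 = 8

Answer: 8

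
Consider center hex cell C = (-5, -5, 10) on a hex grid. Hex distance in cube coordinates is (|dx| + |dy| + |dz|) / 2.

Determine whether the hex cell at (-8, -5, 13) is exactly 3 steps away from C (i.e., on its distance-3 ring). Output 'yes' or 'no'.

|px - cx| = |-8 - (-5)| = 3
|py - cy| = |-5 - (-5)| = 0
|pz - cz| = |13 - 10| = 3
distance = (3+0+3)/2 = 6/2 = 3
radius = 3; distance == radius -> yes

Answer: yes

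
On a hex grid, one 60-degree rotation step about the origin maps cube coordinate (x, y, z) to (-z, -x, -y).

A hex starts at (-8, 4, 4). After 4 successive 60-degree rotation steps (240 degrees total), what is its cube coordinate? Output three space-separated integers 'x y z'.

Answer: 4 -8 4

Derivation:
Start: (-8, 4, 4)
Step 1: (-8, 4, 4) -> (-(4), -(-8), -(4)) = (-4, 8, -4)
Step 2: (-4, 8, -4) -> (-(-4), -(-4), -(8)) = (4, 4, -8)
Step 3: (4, 4, -8) -> (-(-8), -(4), -(4)) = (8, -4, -4)
Step 4: (8, -4, -4) -> (-(-4), -(8), -(-4)) = (4, -8, 4)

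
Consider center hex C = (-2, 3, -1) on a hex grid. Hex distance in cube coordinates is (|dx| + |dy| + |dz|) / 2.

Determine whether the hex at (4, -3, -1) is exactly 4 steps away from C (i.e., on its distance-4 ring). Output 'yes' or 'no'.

|px - cx| = |4 - (-2)| = 6
|py - cy| = |-3 - 3| = 6
|pz - cz| = |-1 - (-1)| = 0
distance = (6+6+0)/2 = 12/2 = 6
radius = 4; distance != radius -> no

Answer: no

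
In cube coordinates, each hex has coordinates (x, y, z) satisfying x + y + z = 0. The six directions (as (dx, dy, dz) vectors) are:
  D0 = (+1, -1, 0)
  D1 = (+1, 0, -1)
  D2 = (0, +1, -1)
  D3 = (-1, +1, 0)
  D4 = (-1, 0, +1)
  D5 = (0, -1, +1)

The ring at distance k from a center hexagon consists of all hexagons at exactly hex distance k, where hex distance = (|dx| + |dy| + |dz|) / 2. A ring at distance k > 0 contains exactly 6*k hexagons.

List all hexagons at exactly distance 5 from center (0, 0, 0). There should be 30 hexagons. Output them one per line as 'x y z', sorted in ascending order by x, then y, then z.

Walk ring at distance 5 from (0, 0, 0):
Start at center + D4*5 = (-5, 0, 5)
  hex 0: (-5, 0, 5)
  hex 1: (-4, -1, 5)
  hex 2: (-3, -2, 5)
  hex 3: (-2, -3, 5)
  hex 4: (-1, -4, 5)
  hex 5: (0, -5, 5)
  hex 6: (1, -5, 4)
  hex 7: (2, -5, 3)
  hex 8: (3, -5, 2)
  hex 9: (4, -5, 1)
  hex 10: (5, -5, 0)
  hex 11: (5, -4, -1)
  hex 12: (5, -3, -2)
  hex 13: (5, -2, -3)
  hex 14: (5, -1, -4)
  hex 15: (5, 0, -5)
  hex 16: (4, 1, -5)
  hex 17: (3, 2, -5)
  hex 18: (2, 3, -5)
  hex 19: (1, 4, -5)
  hex 20: (0, 5, -5)
  hex 21: (-1, 5, -4)
  hex 22: (-2, 5, -3)
  hex 23: (-3, 5, -2)
  hex 24: (-4, 5, -1)
  hex 25: (-5, 5, 0)
  hex 26: (-5, 4, 1)
  hex 27: (-5, 3, 2)
  hex 28: (-5, 2, 3)
  hex 29: (-5, 1, 4)
Sorted: 30 hexes.

Answer: -5 0 5
-5 1 4
-5 2 3
-5 3 2
-5 4 1
-5 5 0
-4 -1 5
-4 5 -1
-3 -2 5
-3 5 -2
-2 -3 5
-2 5 -3
-1 -4 5
-1 5 -4
0 -5 5
0 5 -5
1 -5 4
1 4 -5
2 -5 3
2 3 -5
3 -5 2
3 2 -5
4 -5 1
4 1 -5
5 -5 0
5 -4 -1
5 -3 -2
5 -2 -3
5 -1 -4
5 0 -5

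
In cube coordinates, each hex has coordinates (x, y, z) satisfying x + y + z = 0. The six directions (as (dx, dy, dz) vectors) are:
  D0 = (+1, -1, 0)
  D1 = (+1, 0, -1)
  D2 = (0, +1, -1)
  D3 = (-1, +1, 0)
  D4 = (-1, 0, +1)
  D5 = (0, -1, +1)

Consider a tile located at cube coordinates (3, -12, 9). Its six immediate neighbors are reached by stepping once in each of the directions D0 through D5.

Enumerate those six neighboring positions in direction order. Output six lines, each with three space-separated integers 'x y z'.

Center: (3, -12, 9). Add each direction:
  D0: (3, -12, 9) + (1, -1, 0) = (4, -13, 9)
  D1: (3, -12, 9) + (1, 0, -1) = (4, -12, 8)
  D2: (3, -12, 9) + (0, 1, -1) = (3, -11, 8)
  D3: (3, -12, 9) + (-1, 1, 0) = (2, -11, 9)
  D4: (3, -12, 9) + (-1, 0, 1) = (2, -12, 10)
  D5: (3, -12, 9) + (0, -1, 1) = (3, -13, 10)

Answer: 4 -13 9
4 -12 8
3 -11 8
2 -11 9
2 -12 10
3 -13 10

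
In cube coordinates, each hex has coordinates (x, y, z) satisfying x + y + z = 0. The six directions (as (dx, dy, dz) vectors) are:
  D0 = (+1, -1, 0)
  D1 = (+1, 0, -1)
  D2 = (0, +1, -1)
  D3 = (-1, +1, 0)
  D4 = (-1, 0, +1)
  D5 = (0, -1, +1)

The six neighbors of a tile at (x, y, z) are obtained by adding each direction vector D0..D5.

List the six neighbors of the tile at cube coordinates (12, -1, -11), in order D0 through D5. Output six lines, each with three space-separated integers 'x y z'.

Center: (12, -1, -11). Add each direction:
  D0: (12, -1, -11) + (1, -1, 0) = (13, -2, -11)
  D1: (12, -1, -11) + (1, 0, -1) = (13, -1, -12)
  D2: (12, -1, -11) + (0, 1, -1) = (12, 0, -12)
  D3: (12, -1, -11) + (-1, 1, 0) = (11, 0, -11)
  D4: (12, -1, -11) + (-1, 0, 1) = (11, -1, -10)
  D5: (12, -1, -11) + (0, -1, 1) = (12, -2, -10)

Answer: 13 -2 -11
13 -1 -12
12 0 -12
11 0 -11
11 -1 -10
12 -2 -10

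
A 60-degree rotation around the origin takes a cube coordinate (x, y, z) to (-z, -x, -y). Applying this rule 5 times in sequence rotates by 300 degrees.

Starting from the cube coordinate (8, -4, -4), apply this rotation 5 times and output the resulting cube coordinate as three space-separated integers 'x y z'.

Answer: 4 4 -8

Derivation:
Start: (8, -4, -4)
Step 1: (8, -4, -4) -> (-(-4), -(8), -(-4)) = (4, -8, 4)
Step 2: (4, -8, 4) -> (-(4), -(4), -(-8)) = (-4, -4, 8)
Step 3: (-4, -4, 8) -> (-(8), -(-4), -(-4)) = (-8, 4, 4)
Step 4: (-8, 4, 4) -> (-(4), -(-8), -(4)) = (-4, 8, -4)
Step 5: (-4, 8, -4) -> (-(-4), -(-4), -(8)) = (4, 4, -8)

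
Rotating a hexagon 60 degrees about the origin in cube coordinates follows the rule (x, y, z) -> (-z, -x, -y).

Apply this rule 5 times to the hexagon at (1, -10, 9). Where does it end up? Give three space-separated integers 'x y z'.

Answer: 10 -9 -1

Derivation:
Start: (1, -10, 9)
Step 1: (1, -10, 9) -> (-(9), -(1), -(-10)) = (-9, -1, 10)
Step 2: (-9, -1, 10) -> (-(10), -(-9), -(-1)) = (-10, 9, 1)
Step 3: (-10, 9, 1) -> (-(1), -(-10), -(9)) = (-1, 10, -9)
Step 4: (-1, 10, -9) -> (-(-9), -(-1), -(10)) = (9, 1, -10)
Step 5: (9, 1, -10) -> (-(-10), -(9), -(1)) = (10, -9, -1)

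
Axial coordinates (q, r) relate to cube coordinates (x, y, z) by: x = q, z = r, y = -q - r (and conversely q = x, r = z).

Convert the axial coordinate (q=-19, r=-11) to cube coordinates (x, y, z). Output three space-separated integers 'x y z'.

Answer: -19 30 -11

Derivation:
x = q = -19
z = r = -11
y = -x - z = -(-19) - (-11) = 30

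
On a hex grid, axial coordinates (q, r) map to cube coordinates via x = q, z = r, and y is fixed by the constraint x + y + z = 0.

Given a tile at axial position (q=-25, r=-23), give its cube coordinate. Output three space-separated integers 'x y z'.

x = q = -25
z = r = -23
y = -x - z = -(-25) - (-23) = 48

Answer: -25 48 -23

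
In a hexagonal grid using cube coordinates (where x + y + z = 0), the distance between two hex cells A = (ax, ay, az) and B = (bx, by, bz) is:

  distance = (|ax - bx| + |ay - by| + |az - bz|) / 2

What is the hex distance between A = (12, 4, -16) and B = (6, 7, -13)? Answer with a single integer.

|ax - bx| = |12 - 6| = 6
|ay - by| = |4 - 7| = 3
|az - bz| = |-16 - (-13)| = 3
distance = (6 + 3 + 3) / 2 = 12 / 2 = 6

Answer: 6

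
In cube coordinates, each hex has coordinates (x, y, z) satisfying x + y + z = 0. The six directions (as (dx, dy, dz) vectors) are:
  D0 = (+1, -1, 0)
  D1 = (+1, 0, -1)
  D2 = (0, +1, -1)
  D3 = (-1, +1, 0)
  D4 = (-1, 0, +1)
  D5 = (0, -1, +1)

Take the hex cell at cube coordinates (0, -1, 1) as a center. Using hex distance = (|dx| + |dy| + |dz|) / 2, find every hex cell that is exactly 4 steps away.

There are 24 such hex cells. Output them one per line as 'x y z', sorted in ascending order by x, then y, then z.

Walk ring at distance 4 from (0, -1, 1):
Start at center + D4*4 = (-4, -1, 5)
  hex 0: (-4, -1, 5)
  hex 1: (-3, -2, 5)
  hex 2: (-2, -3, 5)
  hex 3: (-1, -4, 5)
  hex 4: (0, -5, 5)
  hex 5: (1, -5, 4)
  hex 6: (2, -5, 3)
  hex 7: (3, -5, 2)
  hex 8: (4, -5, 1)
  hex 9: (4, -4, 0)
  hex 10: (4, -3, -1)
  hex 11: (4, -2, -2)
  hex 12: (4, -1, -3)
  hex 13: (3, 0, -3)
  hex 14: (2, 1, -3)
  hex 15: (1, 2, -3)
  hex 16: (0, 3, -3)
  hex 17: (-1, 3, -2)
  hex 18: (-2, 3, -1)
  hex 19: (-3, 3, 0)
  hex 20: (-4, 3, 1)
  hex 21: (-4, 2, 2)
  hex 22: (-4, 1, 3)
  hex 23: (-4, 0, 4)
Sorted: 24 hexes.

Answer: -4 -1 5
-4 0 4
-4 1 3
-4 2 2
-4 3 1
-3 -2 5
-3 3 0
-2 -3 5
-2 3 -1
-1 -4 5
-1 3 -2
0 -5 5
0 3 -3
1 -5 4
1 2 -3
2 -5 3
2 1 -3
3 -5 2
3 0 -3
4 -5 1
4 -4 0
4 -3 -1
4 -2 -2
4 -1 -3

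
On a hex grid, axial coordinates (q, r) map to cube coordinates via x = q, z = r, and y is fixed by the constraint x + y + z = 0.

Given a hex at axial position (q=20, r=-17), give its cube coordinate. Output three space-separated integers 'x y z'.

x = q = 20
z = r = -17
y = -x - z = -(20) - (-17) = -3

Answer: 20 -3 -17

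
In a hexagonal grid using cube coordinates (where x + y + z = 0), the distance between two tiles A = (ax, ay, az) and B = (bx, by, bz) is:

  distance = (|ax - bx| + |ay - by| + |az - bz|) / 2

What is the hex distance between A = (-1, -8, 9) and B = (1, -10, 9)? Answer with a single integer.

Answer: 2

Derivation:
|ax - bx| = |-1 - 1| = 2
|ay - by| = |-8 - (-10)| = 2
|az - bz| = |9 - 9| = 0
distance = (2 + 2 + 0) / 2 = 4 / 2 = 2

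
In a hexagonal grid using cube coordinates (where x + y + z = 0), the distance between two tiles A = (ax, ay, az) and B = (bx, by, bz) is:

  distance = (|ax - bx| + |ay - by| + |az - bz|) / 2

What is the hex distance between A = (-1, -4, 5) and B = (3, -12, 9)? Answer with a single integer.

Answer: 8

Derivation:
|ax - bx| = |-1 - 3| = 4
|ay - by| = |-4 - (-12)| = 8
|az - bz| = |5 - 9| = 4
distance = (4 + 8 + 4) / 2 = 16 / 2 = 8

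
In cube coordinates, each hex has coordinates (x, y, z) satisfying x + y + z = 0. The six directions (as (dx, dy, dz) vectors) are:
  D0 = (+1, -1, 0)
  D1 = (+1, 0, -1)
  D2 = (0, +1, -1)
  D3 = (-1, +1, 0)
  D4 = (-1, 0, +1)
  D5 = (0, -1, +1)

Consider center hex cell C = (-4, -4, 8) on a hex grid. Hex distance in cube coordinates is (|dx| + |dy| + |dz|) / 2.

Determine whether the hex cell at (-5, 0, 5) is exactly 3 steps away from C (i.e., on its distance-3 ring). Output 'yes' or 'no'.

|px - cx| = |-5 - (-4)| = 1
|py - cy| = |0 - (-4)| = 4
|pz - cz| = |5 - 8| = 3
distance = (1+4+3)/2 = 8/2 = 4
radius = 3; distance != radius -> no

Answer: no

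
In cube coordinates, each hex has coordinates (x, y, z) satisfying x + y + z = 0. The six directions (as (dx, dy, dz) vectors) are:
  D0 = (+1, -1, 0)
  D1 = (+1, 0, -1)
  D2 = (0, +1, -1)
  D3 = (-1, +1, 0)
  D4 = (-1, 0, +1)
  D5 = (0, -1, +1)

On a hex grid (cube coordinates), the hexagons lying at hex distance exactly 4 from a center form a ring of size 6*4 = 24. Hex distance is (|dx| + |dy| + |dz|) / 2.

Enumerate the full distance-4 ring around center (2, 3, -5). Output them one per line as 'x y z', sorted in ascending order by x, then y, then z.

Walk ring at distance 4 from (2, 3, -5):
Start at center + D4*4 = (-2, 3, -1)
  hex 0: (-2, 3, -1)
  hex 1: (-1, 2, -1)
  hex 2: (0, 1, -1)
  hex 3: (1, 0, -1)
  hex 4: (2, -1, -1)
  hex 5: (3, -1, -2)
  hex 6: (4, -1, -3)
  hex 7: (5, -1, -4)
  hex 8: (6, -1, -5)
  hex 9: (6, 0, -6)
  hex 10: (6, 1, -7)
  hex 11: (6, 2, -8)
  hex 12: (6, 3, -9)
  hex 13: (5, 4, -9)
  hex 14: (4, 5, -9)
  hex 15: (3, 6, -9)
  hex 16: (2, 7, -9)
  hex 17: (1, 7, -8)
  hex 18: (0, 7, -7)
  hex 19: (-1, 7, -6)
  hex 20: (-2, 7, -5)
  hex 21: (-2, 6, -4)
  hex 22: (-2, 5, -3)
  hex 23: (-2, 4, -2)
Sorted: 24 hexes.

Answer: -2 3 -1
-2 4 -2
-2 5 -3
-2 6 -4
-2 7 -5
-1 2 -1
-1 7 -6
0 1 -1
0 7 -7
1 0 -1
1 7 -8
2 -1 -1
2 7 -9
3 -1 -2
3 6 -9
4 -1 -3
4 5 -9
5 -1 -4
5 4 -9
6 -1 -5
6 0 -6
6 1 -7
6 2 -8
6 3 -9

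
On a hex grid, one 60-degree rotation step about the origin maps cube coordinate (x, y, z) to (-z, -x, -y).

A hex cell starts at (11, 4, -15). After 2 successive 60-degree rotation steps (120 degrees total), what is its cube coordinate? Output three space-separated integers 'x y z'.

Start: (11, 4, -15)
Step 1: (11, 4, -15) -> (-(-15), -(11), -(4)) = (15, -11, -4)
Step 2: (15, -11, -4) -> (-(-4), -(15), -(-11)) = (4, -15, 11)

Answer: 4 -15 11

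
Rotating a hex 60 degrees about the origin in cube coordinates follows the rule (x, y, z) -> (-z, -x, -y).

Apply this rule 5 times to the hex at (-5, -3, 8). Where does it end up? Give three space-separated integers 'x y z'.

Answer: 3 -8 5

Derivation:
Start: (-5, -3, 8)
Step 1: (-5, -3, 8) -> (-(8), -(-5), -(-3)) = (-8, 5, 3)
Step 2: (-8, 5, 3) -> (-(3), -(-8), -(5)) = (-3, 8, -5)
Step 3: (-3, 8, -5) -> (-(-5), -(-3), -(8)) = (5, 3, -8)
Step 4: (5, 3, -8) -> (-(-8), -(5), -(3)) = (8, -5, -3)
Step 5: (8, -5, -3) -> (-(-3), -(8), -(-5)) = (3, -8, 5)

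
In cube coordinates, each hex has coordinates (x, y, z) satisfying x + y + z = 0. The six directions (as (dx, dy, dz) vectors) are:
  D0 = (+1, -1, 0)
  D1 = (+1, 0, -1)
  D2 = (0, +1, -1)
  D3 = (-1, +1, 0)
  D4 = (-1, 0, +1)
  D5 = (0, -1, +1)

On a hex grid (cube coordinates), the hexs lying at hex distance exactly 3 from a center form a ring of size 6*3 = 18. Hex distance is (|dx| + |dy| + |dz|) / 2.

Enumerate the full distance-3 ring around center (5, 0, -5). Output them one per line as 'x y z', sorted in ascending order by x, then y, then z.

Walk ring at distance 3 from (5, 0, -5):
Start at center + D4*3 = (2, 0, -2)
  hex 0: (2, 0, -2)
  hex 1: (3, -1, -2)
  hex 2: (4, -2, -2)
  hex 3: (5, -3, -2)
  hex 4: (6, -3, -3)
  hex 5: (7, -3, -4)
  hex 6: (8, -3, -5)
  hex 7: (8, -2, -6)
  hex 8: (8, -1, -7)
  hex 9: (8, 0, -8)
  hex 10: (7, 1, -8)
  hex 11: (6, 2, -8)
  hex 12: (5, 3, -8)
  hex 13: (4, 3, -7)
  hex 14: (3, 3, -6)
  hex 15: (2, 3, -5)
  hex 16: (2, 2, -4)
  hex 17: (2, 1, -3)
Sorted: 18 hexes.

Answer: 2 0 -2
2 1 -3
2 2 -4
2 3 -5
3 -1 -2
3 3 -6
4 -2 -2
4 3 -7
5 -3 -2
5 3 -8
6 -3 -3
6 2 -8
7 -3 -4
7 1 -8
8 -3 -5
8 -2 -6
8 -1 -7
8 0 -8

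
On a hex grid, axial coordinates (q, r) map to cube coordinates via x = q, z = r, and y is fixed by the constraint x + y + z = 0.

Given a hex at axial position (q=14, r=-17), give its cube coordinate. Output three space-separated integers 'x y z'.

Answer: 14 3 -17

Derivation:
x = q = 14
z = r = -17
y = -x - z = -(14) - (-17) = 3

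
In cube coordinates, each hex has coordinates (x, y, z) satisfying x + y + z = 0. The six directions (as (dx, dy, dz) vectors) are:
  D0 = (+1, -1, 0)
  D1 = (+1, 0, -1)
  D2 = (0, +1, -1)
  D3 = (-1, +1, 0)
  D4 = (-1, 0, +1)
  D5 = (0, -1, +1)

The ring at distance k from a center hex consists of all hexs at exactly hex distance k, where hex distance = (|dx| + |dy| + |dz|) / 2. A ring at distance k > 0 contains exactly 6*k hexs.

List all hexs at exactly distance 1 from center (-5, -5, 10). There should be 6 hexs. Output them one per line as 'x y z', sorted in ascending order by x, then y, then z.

Answer: -6 -5 11
-6 -4 10
-5 -6 11
-5 -4 9
-4 -6 10
-4 -5 9

Derivation:
Walk ring at distance 1 from (-5, -5, 10):
Start at center + D4*1 = (-6, -5, 11)
  hex 0: (-6, -5, 11)
  hex 1: (-5, -6, 11)
  hex 2: (-4, -6, 10)
  hex 3: (-4, -5, 9)
  hex 4: (-5, -4, 9)
  hex 5: (-6, -4, 10)
Sorted: 6 hexes.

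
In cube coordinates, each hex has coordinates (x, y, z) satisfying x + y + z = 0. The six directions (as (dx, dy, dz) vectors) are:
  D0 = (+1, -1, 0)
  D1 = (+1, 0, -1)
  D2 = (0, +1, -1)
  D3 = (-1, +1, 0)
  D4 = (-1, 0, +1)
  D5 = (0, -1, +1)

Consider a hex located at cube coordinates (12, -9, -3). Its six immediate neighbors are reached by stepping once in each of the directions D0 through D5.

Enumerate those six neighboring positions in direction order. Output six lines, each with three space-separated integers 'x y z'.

Answer: 13 -10 -3
13 -9 -4
12 -8 -4
11 -8 -3
11 -9 -2
12 -10 -2

Derivation:
Center: (12, -9, -3). Add each direction:
  D0: (12, -9, -3) + (1, -1, 0) = (13, -10, -3)
  D1: (12, -9, -3) + (1, 0, -1) = (13, -9, -4)
  D2: (12, -9, -3) + (0, 1, -1) = (12, -8, -4)
  D3: (12, -9, -3) + (-1, 1, 0) = (11, -8, -3)
  D4: (12, -9, -3) + (-1, 0, 1) = (11, -9, -2)
  D5: (12, -9, -3) + (0, -1, 1) = (12, -10, -2)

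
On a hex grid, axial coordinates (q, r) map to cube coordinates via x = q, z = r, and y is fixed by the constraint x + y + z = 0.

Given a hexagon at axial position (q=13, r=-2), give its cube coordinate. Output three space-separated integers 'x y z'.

x = q = 13
z = r = -2
y = -x - z = -(13) - (-2) = -11

Answer: 13 -11 -2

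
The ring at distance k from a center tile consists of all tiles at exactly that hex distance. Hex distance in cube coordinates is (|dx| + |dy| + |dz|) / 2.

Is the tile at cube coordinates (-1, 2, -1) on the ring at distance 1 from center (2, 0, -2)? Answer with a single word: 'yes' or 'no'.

|px - cx| = |-1 - 2| = 3
|py - cy| = |2 - 0| = 2
|pz - cz| = |-1 - (-2)| = 1
distance = (3+2+1)/2 = 6/2 = 3
radius = 1; distance != radius -> no

Answer: no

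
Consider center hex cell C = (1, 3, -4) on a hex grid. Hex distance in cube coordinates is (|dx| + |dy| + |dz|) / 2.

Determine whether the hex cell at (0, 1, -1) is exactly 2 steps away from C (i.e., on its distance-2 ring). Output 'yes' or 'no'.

Answer: no

Derivation:
|px - cx| = |0 - 1| = 1
|py - cy| = |1 - 3| = 2
|pz - cz| = |-1 - (-4)| = 3
distance = (1+2+3)/2 = 6/2 = 3
radius = 2; distance != radius -> no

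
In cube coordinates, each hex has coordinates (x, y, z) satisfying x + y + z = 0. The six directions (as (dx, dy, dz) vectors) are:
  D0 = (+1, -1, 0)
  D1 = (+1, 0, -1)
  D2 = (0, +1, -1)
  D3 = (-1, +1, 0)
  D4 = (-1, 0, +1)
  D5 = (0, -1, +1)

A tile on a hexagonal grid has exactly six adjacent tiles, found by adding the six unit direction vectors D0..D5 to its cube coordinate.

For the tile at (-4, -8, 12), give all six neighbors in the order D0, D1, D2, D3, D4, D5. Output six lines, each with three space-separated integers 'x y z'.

Answer: -3 -9 12
-3 -8 11
-4 -7 11
-5 -7 12
-5 -8 13
-4 -9 13

Derivation:
Center: (-4, -8, 12). Add each direction:
  D0: (-4, -8, 12) + (1, -1, 0) = (-3, -9, 12)
  D1: (-4, -8, 12) + (1, 0, -1) = (-3, -8, 11)
  D2: (-4, -8, 12) + (0, 1, -1) = (-4, -7, 11)
  D3: (-4, -8, 12) + (-1, 1, 0) = (-5, -7, 12)
  D4: (-4, -8, 12) + (-1, 0, 1) = (-5, -8, 13)
  D5: (-4, -8, 12) + (0, -1, 1) = (-4, -9, 13)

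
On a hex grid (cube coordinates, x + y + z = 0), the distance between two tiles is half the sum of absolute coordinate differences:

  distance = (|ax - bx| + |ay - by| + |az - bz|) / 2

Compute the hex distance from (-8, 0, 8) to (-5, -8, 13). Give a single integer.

Answer: 8

Derivation:
|ax - bx| = |-8 - (-5)| = 3
|ay - by| = |0 - (-8)| = 8
|az - bz| = |8 - 13| = 5
distance = (3 + 8 + 5) / 2 = 16 / 2 = 8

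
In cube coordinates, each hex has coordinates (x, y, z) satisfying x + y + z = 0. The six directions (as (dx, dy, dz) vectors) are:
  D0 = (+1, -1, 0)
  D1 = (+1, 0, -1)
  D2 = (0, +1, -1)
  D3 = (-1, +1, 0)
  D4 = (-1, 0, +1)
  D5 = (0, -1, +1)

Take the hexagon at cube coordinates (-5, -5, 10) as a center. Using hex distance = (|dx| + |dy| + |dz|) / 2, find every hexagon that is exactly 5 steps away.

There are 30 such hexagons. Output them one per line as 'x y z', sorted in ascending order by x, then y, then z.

Answer: -10 -5 15
-10 -4 14
-10 -3 13
-10 -2 12
-10 -1 11
-10 0 10
-9 -6 15
-9 0 9
-8 -7 15
-8 0 8
-7 -8 15
-7 0 7
-6 -9 15
-6 0 6
-5 -10 15
-5 0 5
-4 -10 14
-4 -1 5
-3 -10 13
-3 -2 5
-2 -10 12
-2 -3 5
-1 -10 11
-1 -4 5
0 -10 10
0 -9 9
0 -8 8
0 -7 7
0 -6 6
0 -5 5

Derivation:
Walk ring at distance 5 from (-5, -5, 10):
Start at center + D4*5 = (-10, -5, 15)
  hex 0: (-10, -5, 15)
  hex 1: (-9, -6, 15)
  hex 2: (-8, -7, 15)
  hex 3: (-7, -8, 15)
  hex 4: (-6, -9, 15)
  hex 5: (-5, -10, 15)
  hex 6: (-4, -10, 14)
  hex 7: (-3, -10, 13)
  hex 8: (-2, -10, 12)
  hex 9: (-1, -10, 11)
  hex 10: (0, -10, 10)
  hex 11: (0, -9, 9)
  hex 12: (0, -8, 8)
  hex 13: (0, -7, 7)
  hex 14: (0, -6, 6)
  hex 15: (0, -5, 5)
  hex 16: (-1, -4, 5)
  hex 17: (-2, -3, 5)
  hex 18: (-3, -2, 5)
  hex 19: (-4, -1, 5)
  hex 20: (-5, 0, 5)
  hex 21: (-6, 0, 6)
  hex 22: (-7, 0, 7)
  hex 23: (-8, 0, 8)
  hex 24: (-9, 0, 9)
  hex 25: (-10, 0, 10)
  hex 26: (-10, -1, 11)
  hex 27: (-10, -2, 12)
  hex 28: (-10, -3, 13)
  hex 29: (-10, -4, 14)
Sorted: 30 hexes.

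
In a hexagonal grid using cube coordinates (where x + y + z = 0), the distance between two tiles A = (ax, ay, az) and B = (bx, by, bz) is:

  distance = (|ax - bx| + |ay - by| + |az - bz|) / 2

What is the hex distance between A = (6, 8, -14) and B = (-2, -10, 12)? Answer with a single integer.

|ax - bx| = |6 - (-2)| = 8
|ay - by| = |8 - (-10)| = 18
|az - bz| = |-14 - 12| = 26
distance = (8 + 18 + 26) / 2 = 52 / 2 = 26

Answer: 26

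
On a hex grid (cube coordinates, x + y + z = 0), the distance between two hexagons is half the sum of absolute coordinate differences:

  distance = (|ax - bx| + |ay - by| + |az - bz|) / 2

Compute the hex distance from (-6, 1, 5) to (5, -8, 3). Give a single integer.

|ax - bx| = |-6 - 5| = 11
|ay - by| = |1 - (-8)| = 9
|az - bz| = |5 - 3| = 2
distance = (11 + 9 + 2) / 2 = 22 / 2 = 11

Answer: 11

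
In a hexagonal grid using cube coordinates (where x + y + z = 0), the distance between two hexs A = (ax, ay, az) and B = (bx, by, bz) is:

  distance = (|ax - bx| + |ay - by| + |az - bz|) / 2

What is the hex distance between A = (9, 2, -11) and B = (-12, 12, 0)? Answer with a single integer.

Answer: 21

Derivation:
|ax - bx| = |9 - (-12)| = 21
|ay - by| = |2 - 12| = 10
|az - bz| = |-11 - 0| = 11
distance = (21 + 10 + 11) / 2 = 42 / 2 = 21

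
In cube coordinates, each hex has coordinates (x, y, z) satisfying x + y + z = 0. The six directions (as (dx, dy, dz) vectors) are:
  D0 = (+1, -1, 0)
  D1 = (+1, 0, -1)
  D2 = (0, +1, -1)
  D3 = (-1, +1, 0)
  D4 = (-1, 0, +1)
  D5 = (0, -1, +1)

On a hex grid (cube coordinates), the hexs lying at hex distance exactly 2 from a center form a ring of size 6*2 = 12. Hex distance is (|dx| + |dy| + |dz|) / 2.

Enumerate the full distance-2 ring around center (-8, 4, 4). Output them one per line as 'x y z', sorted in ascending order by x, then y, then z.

Answer: -10 4 6
-10 5 5
-10 6 4
-9 3 6
-9 6 3
-8 2 6
-8 6 2
-7 2 5
-7 5 2
-6 2 4
-6 3 3
-6 4 2

Derivation:
Walk ring at distance 2 from (-8, 4, 4):
Start at center + D4*2 = (-10, 4, 6)
  hex 0: (-10, 4, 6)
  hex 1: (-9, 3, 6)
  hex 2: (-8, 2, 6)
  hex 3: (-7, 2, 5)
  hex 4: (-6, 2, 4)
  hex 5: (-6, 3, 3)
  hex 6: (-6, 4, 2)
  hex 7: (-7, 5, 2)
  hex 8: (-8, 6, 2)
  hex 9: (-9, 6, 3)
  hex 10: (-10, 6, 4)
  hex 11: (-10, 5, 5)
Sorted: 12 hexes.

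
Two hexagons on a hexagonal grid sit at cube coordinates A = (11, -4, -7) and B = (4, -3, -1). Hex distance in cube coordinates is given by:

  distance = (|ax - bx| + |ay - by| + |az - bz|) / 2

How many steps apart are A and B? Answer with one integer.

|ax - bx| = |11 - 4| = 7
|ay - by| = |-4 - (-3)| = 1
|az - bz| = |-7 - (-1)| = 6
distance = (7 + 1 + 6) / 2 = 14 / 2 = 7

Answer: 7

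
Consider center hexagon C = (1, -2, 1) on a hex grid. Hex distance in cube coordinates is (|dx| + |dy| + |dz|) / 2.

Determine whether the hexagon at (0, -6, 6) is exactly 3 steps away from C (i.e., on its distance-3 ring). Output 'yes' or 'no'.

Answer: no

Derivation:
|px - cx| = |0 - 1| = 1
|py - cy| = |-6 - (-2)| = 4
|pz - cz| = |6 - 1| = 5
distance = (1+4+5)/2 = 10/2 = 5
radius = 3; distance != radius -> no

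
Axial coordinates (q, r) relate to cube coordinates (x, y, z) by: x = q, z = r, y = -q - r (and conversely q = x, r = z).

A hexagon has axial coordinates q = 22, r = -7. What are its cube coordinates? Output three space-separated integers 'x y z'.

Answer: 22 -15 -7

Derivation:
x = q = 22
z = r = -7
y = -x - z = -(22) - (-7) = -15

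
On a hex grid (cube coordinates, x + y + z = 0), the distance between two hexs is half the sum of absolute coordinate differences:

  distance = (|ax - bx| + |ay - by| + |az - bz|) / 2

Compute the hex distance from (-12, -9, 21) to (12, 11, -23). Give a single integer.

Answer: 44

Derivation:
|ax - bx| = |-12 - 12| = 24
|ay - by| = |-9 - 11| = 20
|az - bz| = |21 - (-23)| = 44
distance = (24 + 20 + 44) / 2 = 88 / 2 = 44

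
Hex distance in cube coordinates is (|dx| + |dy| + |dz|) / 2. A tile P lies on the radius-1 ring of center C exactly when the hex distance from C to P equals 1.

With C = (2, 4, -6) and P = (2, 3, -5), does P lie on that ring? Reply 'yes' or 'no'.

|px - cx| = |2 - 2| = 0
|py - cy| = |3 - 4| = 1
|pz - cz| = |-5 - (-6)| = 1
distance = (0+1+1)/2 = 2/2 = 1
radius = 1; distance == radius -> yes

Answer: yes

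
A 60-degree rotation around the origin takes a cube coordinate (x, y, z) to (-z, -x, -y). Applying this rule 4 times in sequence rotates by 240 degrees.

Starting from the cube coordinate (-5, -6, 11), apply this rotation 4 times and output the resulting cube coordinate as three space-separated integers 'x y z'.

Answer: 11 -5 -6

Derivation:
Start: (-5, -6, 11)
Step 1: (-5, -6, 11) -> (-(11), -(-5), -(-6)) = (-11, 5, 6)
Step 2: (-11, 5, 6) -> (-(6), -(-11), -(5)) = (-6, 11, -5)
Step 3: (-6, 11, -5) -> (-(-5), -(-6), -(11)) = (5, 6, -11)
Step 4: (5, 6, -11) -> (-(-11), -(5), -(6)) = (11, -5, -6)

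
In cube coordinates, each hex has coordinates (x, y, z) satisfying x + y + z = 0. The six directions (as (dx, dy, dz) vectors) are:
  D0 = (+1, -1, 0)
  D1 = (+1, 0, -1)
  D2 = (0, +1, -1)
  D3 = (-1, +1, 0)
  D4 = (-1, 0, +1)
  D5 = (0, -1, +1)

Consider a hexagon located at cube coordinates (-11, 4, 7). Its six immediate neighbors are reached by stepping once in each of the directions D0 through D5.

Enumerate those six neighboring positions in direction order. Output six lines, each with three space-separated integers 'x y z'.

Center: (-11, 4, 7). Add each direction:
  D0: (-11, 4, 7) + (1, -1, 0) = (-10, 3, 7)
  D1: (-11, 4, 7) + (1, 0, -1) = (-10, 4, 6)
  D2: (-11, 4, 7) + (0, 1, -1) = (-11, 5, 6)
  D3: (-11, 4, 7) + (-1, 1, 0) = (-12, 5, 7)
  D4: (-11, 4, 7) + (-1, 0, 1) = (-12, 4, 8)
  D5: (-11, 4, 7) + (0, -1, 1) = (-11, 3, 8)

Answer: -10 3 7
-10 4 6
-11 5 6
-12 5 7
-12 4 8
-11 3 8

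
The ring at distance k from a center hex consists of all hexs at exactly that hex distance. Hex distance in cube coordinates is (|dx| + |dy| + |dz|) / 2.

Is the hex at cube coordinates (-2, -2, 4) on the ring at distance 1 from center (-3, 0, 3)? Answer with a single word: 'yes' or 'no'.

Answer: no

Derivation:
|px - cx| = |-2 - (-3)| = 1
|py - cy| = |-2 - 0| = 2
|pz - cz| = |4 - 3| = 1
distance = (1+2+1)/2 = 4/2 = 2
radius = 1; distance != radius -> no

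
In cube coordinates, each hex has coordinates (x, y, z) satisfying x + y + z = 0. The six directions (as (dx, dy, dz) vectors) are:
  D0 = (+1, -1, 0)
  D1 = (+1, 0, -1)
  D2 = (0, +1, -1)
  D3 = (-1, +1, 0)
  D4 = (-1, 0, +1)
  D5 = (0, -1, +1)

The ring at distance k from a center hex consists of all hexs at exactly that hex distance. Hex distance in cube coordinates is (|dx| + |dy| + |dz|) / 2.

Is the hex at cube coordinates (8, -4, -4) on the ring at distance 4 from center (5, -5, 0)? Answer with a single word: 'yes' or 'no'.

Answer: yes

Derivation:
|px - cx| = |8 - 5| = 3
|py - cy| = |-4 - (-5)| = 1
|pz - cz| = |-4 - 0| = 4
distance = (3+1+4)/2 = 8/2 = 4
radius = 4; distance == radius -> yes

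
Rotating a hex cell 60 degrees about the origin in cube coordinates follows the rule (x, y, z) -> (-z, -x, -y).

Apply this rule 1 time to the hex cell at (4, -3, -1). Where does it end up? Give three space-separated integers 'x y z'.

Start: (4, -3, -1)
Step 1: (4, -3, -1) -> (-(-1), -(4), -(-3)) = (1, -4, 3)

Answer: 1 -4 3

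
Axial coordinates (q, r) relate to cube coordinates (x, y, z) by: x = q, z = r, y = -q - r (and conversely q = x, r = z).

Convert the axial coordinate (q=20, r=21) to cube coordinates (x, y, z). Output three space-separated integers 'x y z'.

Answer: 20 -41 21

Derivation:
x = q = 20
z = r = 21
y = -x - z = -(20) - (21) = -41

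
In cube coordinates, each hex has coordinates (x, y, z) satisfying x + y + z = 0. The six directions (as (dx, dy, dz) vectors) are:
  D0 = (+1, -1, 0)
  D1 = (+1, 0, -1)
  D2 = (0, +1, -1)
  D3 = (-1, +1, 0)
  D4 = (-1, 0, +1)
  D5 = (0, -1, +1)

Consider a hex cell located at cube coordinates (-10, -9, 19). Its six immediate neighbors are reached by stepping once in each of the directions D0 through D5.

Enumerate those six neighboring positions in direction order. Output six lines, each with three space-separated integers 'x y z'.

Answer: -9 -10 19
-9 -9 18
-10 -8 18
-11 -8 19
-11 -9 20
-10 -10 20

Derivation:
Center: (-10, -9, 19). Add each direction:
  D0: (-10, -9, 19) + (1, -1, 0) = (-9, -10, 19)
  D1: (-10, -9, 19) + (1, 0, -1) = (-9, -9, 18)
  D2: (-10, -9, 19) + (0, 1, -1) = (-10, -8, 18)
  D3: (-10, -9, 19) + (-1, 1, 0) = (-11, -8, 19)
  D4: (-10, -9, 19) + (-1, 0, 1) = (-11, -9, 20)
  D5: (-10, -9, 19) + (0, -1, 1) = (-10, -10, 20)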